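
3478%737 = 530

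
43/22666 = 43/22666 = 0.00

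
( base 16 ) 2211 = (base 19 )1530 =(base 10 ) 8721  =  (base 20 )11G1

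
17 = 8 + 9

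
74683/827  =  90  +  253/827 = 90.31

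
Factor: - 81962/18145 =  - 2^1*5^( - 1)*19^ ( - 1 ) * 107^1*191^( - 1) *383^1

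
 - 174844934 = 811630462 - 986475396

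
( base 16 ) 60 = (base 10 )96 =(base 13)75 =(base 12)80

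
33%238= 33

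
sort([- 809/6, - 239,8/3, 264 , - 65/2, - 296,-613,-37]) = [ -613, - 296, - 239,-809/6, - 37, - 65/2, 8/3,264] 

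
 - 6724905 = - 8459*795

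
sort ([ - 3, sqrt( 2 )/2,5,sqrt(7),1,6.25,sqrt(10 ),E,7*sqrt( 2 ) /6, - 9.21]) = [ - 9.21,-3,sqrt (2)/2, 1,7*sqrt( 2) /6, sqrt(7) , E,sqrt(10), 5,6.25]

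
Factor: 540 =2^2*3^3*5^1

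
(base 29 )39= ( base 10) 96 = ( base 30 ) 36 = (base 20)4G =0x60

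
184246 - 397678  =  -213432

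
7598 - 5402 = 2196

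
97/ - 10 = - 97/10  =  - 9.70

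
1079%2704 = 1079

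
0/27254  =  0 = 0.00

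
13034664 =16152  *807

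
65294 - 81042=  - 15748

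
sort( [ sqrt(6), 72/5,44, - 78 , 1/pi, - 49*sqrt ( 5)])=[- 49*sqrt(5), - 78,1/pi , sqrt(6 ), 72/5, 44]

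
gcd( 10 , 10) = 10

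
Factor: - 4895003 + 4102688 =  - 792315 = - 3^3*5^1*5869^1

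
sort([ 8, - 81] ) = [- 81 , 8]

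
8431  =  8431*1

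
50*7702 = 385100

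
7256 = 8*907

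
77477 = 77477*1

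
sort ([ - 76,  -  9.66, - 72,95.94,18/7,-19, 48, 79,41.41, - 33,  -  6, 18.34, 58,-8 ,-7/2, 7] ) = [- 76, - 72, - 33, - 19, - 9.66, - 8,  -  6,-7/2 , 18/7,7, 18.34,  41.41, 48, 58,79, 95.94] 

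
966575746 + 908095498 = 1874671244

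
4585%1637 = 1311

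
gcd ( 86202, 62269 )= 1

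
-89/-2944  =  89/2944=0.03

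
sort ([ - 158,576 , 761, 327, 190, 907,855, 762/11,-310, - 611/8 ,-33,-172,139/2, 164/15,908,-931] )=[ - 931,  -  310, - 172, -158, - 611/8,-33, 164/15, 762/11,139/2 , 190, 327 , 576,761, 855,  907,908]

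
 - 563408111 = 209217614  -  772625725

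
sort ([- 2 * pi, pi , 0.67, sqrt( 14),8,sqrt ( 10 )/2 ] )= [ - 2*pi,0.67,sqrt( 10 )/2,pi,sqrt(14), 8] 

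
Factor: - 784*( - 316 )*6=2^7*3^1*7^2*79^1 = 1486464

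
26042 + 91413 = 117455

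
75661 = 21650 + 54011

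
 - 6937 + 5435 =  - 1502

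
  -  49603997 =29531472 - 79135469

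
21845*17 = 371365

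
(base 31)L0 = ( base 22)17D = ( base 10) 651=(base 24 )133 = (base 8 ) 1213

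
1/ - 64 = -1/64 = - 0.02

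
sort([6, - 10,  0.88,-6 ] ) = [-10,-6 , 0.88,6]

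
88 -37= 51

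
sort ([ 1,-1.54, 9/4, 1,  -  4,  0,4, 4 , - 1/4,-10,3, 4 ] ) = [ - 10,- 4,  -  1.54,  -  1/4,0, 1, 1, 9/4, 3,4, 4, 4] 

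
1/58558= 1/58558  =  0.00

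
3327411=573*5807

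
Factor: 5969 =47^1*127^1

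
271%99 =73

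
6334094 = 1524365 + 4809729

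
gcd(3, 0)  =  3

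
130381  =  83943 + 46438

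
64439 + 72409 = 136848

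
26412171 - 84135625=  - 57723454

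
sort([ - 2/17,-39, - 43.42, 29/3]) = [ - 43.42, - 39,-2/17,29/3]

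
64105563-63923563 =182000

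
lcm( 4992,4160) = 24960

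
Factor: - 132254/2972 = -89/2 = - 2^( - 1 )*89^1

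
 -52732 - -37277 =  - 15455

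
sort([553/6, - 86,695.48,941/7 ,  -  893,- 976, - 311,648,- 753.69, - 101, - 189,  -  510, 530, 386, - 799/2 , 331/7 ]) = [ - 976, - 893,  -  753.69,-510,-799/2 , - 311, - 189, - 101,-86 , 331/7,553/6, 941/7,386,530,648, 695.48 ] 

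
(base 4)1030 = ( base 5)301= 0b1001100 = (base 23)37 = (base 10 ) 76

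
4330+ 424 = 4754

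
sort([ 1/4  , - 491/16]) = [- 491/16,1/4]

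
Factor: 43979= 13^1*17^1 * 199^1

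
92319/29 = 3183 + 12/29 = 3183.41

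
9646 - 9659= - 13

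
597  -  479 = 118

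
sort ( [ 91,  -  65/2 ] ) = [ - 65/2,91 ]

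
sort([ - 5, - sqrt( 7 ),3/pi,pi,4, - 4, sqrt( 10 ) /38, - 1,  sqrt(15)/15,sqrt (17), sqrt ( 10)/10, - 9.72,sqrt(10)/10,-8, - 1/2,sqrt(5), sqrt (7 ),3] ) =[ - 9.72, - 8 , - 5, - 4,-sqrt(7),-1, -1/2,sqrt( 10)/38,  sqrt( 15)/15, sqrt (10)/10, sqrt (10)/10, 3/pi,sqrt( 5),sqrt(7), 3, pi,4, sqrt (17) ] 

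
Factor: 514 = 2^1 * 257^1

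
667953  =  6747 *99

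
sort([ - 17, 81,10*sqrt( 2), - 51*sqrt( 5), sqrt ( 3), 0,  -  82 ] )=[ - 51*sqrt( 5) , - 82, - 17,0 , sqrt(3),10*sqrt( 2) , 81] 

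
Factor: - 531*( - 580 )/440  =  2^( - 1)*3^2*11^( - 1 )*29^1 *59^1 = 15399/22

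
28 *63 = 1764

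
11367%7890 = 3477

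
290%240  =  50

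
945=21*45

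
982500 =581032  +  401468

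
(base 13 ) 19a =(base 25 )BL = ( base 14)172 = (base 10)296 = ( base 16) 128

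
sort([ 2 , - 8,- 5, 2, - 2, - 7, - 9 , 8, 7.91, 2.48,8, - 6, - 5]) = [ - 9 , - 8,-7 , - 6, - 5, - 5 ,-2,2, 2, 2.48,7.91, 8, 8] 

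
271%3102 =271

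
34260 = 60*571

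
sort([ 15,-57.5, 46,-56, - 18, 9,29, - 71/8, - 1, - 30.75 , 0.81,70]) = [-57.5, - 56 , - 30.75 , - 18, - 71/8,-1, 0.81 , 9, 15, 29,46,  70 ] 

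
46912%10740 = 3952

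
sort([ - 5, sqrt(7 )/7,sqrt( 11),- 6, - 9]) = [ - 9, - 6, - 5,sqrt(7)/7, sqrt( 11) ] 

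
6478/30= 215 + 14/15 =215.93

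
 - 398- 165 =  - 563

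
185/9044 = 185/9044 = 0.02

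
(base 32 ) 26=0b1000110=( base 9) 77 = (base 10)70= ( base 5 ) 240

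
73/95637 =73/95637 = 0.00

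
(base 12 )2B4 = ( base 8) 650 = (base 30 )e4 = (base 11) 356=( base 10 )424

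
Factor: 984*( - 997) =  - 981048 = -2^3*3^1*41^1*997^1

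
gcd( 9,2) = 1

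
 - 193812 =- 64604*3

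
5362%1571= 649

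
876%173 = 11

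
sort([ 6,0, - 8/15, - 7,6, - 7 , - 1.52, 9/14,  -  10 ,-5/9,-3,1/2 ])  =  [ - 10, - 7, - 7,  -  3,-1.52, - 5/9 ,-8/15, 0, 1/2 , 9/14,  6,6] 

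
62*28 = 1736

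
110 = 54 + 56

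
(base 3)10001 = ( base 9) 101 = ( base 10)82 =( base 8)122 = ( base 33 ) 2g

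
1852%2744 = 1852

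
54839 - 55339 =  - 500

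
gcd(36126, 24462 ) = 162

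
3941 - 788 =3153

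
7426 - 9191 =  - 1765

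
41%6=5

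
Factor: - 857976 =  - 2^3*3^1*7^1*5107^1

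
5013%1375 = 888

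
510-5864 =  - 5354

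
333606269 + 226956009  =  560562278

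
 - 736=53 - 789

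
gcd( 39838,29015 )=1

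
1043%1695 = 1043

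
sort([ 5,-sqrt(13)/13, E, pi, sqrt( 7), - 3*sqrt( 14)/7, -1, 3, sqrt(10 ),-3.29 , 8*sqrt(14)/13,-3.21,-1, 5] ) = [ - 3.29, - 3.21, - 3*sqrt(14 ) /7,  -  1, - 1, - sqrt(13 ) /13, 8*sqrt (14)/13, sqrt(7 ),E,3,pi,sqrt( 10),5,5]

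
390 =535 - 145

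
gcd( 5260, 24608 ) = 4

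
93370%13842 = 10318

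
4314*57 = 245898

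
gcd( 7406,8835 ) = 1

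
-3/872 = - 1 +869/872 = - 0.00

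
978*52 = 50856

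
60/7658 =30/3829  =  0.01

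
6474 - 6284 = 190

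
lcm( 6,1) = 6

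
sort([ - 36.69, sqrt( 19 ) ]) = [ - 36.69, sqrt(19)] 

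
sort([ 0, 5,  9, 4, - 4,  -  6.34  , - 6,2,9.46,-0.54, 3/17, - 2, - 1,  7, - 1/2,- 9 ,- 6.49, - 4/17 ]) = [  -  9, - 6.49, - 6.34, -6,  -  4, - 2 , - 1, - 0.54, - 1/2, - 4/17,0,3/17, 2, 4, 5,7,9,9.46 ]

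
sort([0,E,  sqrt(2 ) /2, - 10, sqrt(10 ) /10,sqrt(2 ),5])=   [ - 10,0,sqrt(10 )/10,sqrt( 2)/2, sqrt( 2), E, 5 ]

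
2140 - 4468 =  - 2328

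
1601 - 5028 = -3427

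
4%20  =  4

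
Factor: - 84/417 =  - 2^2*7^1*139^(-1)  =  - 28/139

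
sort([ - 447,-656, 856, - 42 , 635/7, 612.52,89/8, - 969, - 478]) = [ - 969,-656,- 478, - 447, - 42 , 89/8,  635/7, 612.52, 856]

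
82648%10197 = 1072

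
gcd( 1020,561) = 51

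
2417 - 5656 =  - 3239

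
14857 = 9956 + 4901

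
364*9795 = 3565380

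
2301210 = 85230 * 27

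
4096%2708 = 1388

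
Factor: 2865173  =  2865173^1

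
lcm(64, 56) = 448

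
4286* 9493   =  40686998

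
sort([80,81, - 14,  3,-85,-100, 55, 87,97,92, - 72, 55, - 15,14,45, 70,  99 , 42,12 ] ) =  [ - 100, - 85, - 72, - 15, -14 , 3, 12, 14 , 42, 45,55,  55,70 , 80 , 81,  87, 92, 97, 99] 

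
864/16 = 54 = 54.00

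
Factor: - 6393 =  - 3^1*2131^1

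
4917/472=4917/472 = 10.42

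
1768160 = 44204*40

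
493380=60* 8223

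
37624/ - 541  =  - 37624/541  =  - 69.55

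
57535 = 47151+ 10384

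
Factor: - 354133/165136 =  - 2^(-4) *13^1 * 10321^( - 1 )*27241^1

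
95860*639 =61254540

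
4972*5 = 24860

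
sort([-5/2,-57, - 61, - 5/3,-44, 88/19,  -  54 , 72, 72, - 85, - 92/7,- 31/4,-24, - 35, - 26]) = [ - 85, - 61, - 57, - 54, - 44, - 35, - 26,-24,-92/7,-31/4, - 5/2, - 5/3, 88/19,72, 72 ] 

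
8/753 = 8/753=0.01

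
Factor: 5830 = 2^1*5^1*11^1*53^1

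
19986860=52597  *380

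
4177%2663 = 1514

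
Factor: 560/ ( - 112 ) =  - 5=- 5^1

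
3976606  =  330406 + 3646200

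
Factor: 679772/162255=2^2*3^ ( - 1)*5^( - 1 ) *29^( - 1 ) *373^( - 1)*169943^1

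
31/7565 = 31/7565 = 0.00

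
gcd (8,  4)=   4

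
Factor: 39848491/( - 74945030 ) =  - 2^(  -  1)*5^( -1)*19^1*101^( - 1)*74203^(- 1)*2097289^1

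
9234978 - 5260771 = 3974207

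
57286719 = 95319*601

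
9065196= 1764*5139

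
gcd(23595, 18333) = 3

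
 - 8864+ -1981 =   -  10845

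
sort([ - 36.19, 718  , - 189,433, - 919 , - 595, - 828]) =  [ - 919, - 828,  -  595 ,  -  189,- 36.19,433,718]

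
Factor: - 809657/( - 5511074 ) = 2^(-1 ) * 59^1  *  1427^( - 1 )*1931^(  -  1 )*13723^1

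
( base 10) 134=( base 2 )10000110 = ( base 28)4M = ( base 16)86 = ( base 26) 54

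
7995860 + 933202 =8929062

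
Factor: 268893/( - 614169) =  - 23^ ( -1 )*43^ ( - 1 )*433^1 = -433/989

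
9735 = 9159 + 576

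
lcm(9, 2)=18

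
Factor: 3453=3^1 * 1151^1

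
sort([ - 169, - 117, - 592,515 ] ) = [ - 592, -169  , - 117, 515 ] 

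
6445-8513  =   - 2068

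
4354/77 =622/11=56.55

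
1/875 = 1/875= 0.00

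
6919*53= 366707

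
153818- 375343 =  - 221525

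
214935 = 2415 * 89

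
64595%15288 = 3443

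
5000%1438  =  686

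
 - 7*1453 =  - 10171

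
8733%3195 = 2343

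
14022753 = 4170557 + 9852196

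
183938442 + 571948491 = 755886933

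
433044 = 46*9414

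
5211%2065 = 1081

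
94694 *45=4261230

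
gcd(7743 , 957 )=87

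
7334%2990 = 1354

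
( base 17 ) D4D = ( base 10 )3838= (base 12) 227A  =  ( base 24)6FM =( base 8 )7376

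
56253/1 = 56253 = 56253.00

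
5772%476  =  60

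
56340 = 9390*6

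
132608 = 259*512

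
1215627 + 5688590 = 6904217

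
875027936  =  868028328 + 6999608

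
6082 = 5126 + 956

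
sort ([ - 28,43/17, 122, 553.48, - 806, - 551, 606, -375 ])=[-806, - 551, - 375,  -  28,43/17, 122,  553.48, 606 ] 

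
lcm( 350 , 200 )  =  1400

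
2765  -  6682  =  - 3917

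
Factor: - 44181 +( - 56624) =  - 5^1*20161^1 = - 100805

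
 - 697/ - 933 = 697/933 = 0.75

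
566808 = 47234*12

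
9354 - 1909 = 7445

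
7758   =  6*1293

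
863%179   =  147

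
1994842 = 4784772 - 2789930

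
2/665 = 2/665 = 0.00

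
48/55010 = 24/27505 = 0.00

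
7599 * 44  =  334356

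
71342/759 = 71342/759 = 93.99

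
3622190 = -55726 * ( - 65 ) 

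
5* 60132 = 300660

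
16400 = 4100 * 4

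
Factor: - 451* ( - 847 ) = 7^1*11^3*41^1  =  381997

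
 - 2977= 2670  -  5647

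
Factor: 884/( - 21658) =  - 2^1*7^( - 2)=-2/49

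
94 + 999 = 1093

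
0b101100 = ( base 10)44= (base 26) 1i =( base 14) 32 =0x2c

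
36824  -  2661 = 34163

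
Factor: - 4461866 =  - 2^1 * 41^1*54413^1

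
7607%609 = 299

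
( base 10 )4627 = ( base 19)cfa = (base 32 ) 4GJ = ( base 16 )1213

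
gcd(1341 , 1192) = 149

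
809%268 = 5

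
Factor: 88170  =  2^1 * 3^1*5^1 * 2939^1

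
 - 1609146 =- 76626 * 21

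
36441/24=12147/8 = 1518.38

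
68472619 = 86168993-17696374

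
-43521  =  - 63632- - 20111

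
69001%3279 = 142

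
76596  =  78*982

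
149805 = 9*16645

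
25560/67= 25560/67 = 381.49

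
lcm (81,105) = 2835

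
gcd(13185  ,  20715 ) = 15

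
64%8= 0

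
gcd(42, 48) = 6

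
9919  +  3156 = 13075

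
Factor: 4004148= 2^2*3^1 * 333679^1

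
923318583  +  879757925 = 1803076508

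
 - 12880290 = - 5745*2242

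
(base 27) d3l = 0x256B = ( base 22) JH9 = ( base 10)9579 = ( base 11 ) 7219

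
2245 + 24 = 2269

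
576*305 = 175680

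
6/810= 1/135= 0.01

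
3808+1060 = 4868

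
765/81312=255/27104  =  0.01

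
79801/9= 8866  +  7/9 = 8866.78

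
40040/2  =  20020 = 20020.00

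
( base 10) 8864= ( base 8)21240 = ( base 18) 1968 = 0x22a0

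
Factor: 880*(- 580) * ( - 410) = 209264000 = 2^7* 5^3*11^1*29^1 * 41^1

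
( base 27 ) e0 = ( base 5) 3003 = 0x17A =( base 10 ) 378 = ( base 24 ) FI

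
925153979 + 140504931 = 1065658910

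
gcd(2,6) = 2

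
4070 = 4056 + 14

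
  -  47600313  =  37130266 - 84730579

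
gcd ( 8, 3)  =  1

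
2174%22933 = 2174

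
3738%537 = 516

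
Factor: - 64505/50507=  - 5^1*7^1*17^( - 1)*19^1*97^1 * 2971^( - 1)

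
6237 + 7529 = 13766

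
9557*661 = 6317177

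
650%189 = 83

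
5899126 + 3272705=9171831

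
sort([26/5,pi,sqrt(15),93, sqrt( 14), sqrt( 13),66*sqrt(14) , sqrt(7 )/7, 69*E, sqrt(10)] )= [sqrt( 7 )/7,pi, sqrt (10),sqrt ( 13), sqrt(14 ) , sqrt(15 ), 26/5, 93,69*E, 66 * sqrt( 14 )]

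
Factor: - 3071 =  - 37^1*83^1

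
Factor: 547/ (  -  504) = -2^(  -  3) * 3^(-2)*7^(-1)*547^1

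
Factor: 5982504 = 2^3*3^1 * 11^1*17^1 * 31^1 * 43^1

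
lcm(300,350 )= 2100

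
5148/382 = 13 +91/191 = 13.48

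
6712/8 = 839  =  839.00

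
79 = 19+60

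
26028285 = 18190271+7838014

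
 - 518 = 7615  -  8133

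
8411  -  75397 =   -  66986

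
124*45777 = 5676348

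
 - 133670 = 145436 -279106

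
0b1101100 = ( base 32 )3c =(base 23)4g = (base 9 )130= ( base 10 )108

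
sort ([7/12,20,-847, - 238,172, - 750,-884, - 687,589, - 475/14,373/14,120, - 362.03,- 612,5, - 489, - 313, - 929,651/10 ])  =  [ - 929,  -  884, - 847, - 750, - 687, - 612, - 489,-362.03,  -  313 , - 238, - 475/14,7/12, 5, 20,373/14, 651/10,120, 172,589]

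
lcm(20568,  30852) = 61704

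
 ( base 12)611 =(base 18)2cd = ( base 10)877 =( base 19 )283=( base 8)1555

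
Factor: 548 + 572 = 1120 = 2^5 * 5^1*7^1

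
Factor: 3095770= 2^1*5^1*309577^1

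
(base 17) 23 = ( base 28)19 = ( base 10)37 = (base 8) 45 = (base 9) 41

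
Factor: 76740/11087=2^2*3^1 * 5^1 * 1279^1*11087^ ( - 1)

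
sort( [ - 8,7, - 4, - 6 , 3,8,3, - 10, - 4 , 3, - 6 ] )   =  [-10, - 8,  -  6, - 6, - 4, -4, 3, 3, 3,7 , 8]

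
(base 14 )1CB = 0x177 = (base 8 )567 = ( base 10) 375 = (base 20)if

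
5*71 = 355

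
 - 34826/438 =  - 17413/219 =-  79.51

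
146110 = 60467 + 85643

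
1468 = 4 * 367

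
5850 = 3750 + 2100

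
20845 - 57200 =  - 36355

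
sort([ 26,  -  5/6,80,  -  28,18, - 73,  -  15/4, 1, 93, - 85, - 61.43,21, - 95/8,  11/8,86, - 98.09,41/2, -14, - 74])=[ - 98.09 , - 85,-74,  -  73, - 61.43, - 28, - 14,  -  95/8, - 15/4, - 5/6,1,11/8,18,41/2, 21,26, 80,86,93]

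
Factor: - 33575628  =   - 2^2*3^1*409^1*6841^1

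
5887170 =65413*90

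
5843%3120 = 2723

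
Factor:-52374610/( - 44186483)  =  2^1*5^1*11^( - 1 ) * 37^1*353^1*401^1*419^(- 1)*9587^( - 1) 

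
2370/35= 67+5/7 = 67.71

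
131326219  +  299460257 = 430786476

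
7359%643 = 286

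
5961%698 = 377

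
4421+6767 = 11188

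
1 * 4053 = 4053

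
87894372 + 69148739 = 157043111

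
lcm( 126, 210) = 630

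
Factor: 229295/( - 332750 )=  - 2^(  -  1)*5^( - 2)*11^ ( - 1)*379^1  =  - 379/550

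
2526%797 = 135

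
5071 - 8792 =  - 3721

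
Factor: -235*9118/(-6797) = 2^1*5^1*7^(  -  1 )*47^2*97^1*971^( - 1)= 2142730/6797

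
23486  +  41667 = 65153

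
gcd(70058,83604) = 2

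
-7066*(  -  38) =268508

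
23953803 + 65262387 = 89216190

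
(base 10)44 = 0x2C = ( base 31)1D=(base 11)40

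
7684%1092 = 40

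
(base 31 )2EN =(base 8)4513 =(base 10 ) 2379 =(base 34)21x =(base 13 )1110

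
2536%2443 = 93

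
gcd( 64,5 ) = 1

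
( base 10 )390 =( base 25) ff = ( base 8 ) 606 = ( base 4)12012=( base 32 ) C6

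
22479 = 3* 7493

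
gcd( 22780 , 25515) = 5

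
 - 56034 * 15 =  -840510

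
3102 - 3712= - 610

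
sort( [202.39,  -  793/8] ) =[ - 793/8,202.39]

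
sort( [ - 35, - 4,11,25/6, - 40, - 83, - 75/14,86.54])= [ - 83, - 40, - 35,-75/14, - 4,25/6,11, 86.54]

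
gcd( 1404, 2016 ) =36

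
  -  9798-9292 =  - 19090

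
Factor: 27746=2^1* 13873^1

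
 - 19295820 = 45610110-64905930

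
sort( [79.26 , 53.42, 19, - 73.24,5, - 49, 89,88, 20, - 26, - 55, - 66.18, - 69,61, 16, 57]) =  [ - 73.24, -69, - 66.18,- 55, -49 , - 26, 5,16, 19, 20, 53.42, 57, 61, 79.26, 88,89 ]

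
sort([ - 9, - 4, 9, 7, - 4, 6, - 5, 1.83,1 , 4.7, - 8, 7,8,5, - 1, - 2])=[  -  9,-8,  -  5,-4, - 4 , - 2, - 1, 1,1.83, 4.7, 5, 6,7, 7,8, 9]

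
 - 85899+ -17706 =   -  103605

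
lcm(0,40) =0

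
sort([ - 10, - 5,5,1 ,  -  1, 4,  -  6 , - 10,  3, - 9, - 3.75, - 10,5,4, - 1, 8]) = [ - 10,  -  10,  -  10,-9,-6, - 5,-3.75,-1,-1, 1, 3,  4, 4, 5, 5,8 ]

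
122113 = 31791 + 90322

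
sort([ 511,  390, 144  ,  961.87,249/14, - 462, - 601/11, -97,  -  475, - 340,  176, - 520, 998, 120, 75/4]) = [ - 520 , - 475, - 462, - 340, - 97, - 601/11,  249/14, 75/4,120, 144,176,390, 511, 961.87,998]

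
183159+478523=661682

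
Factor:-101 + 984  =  883^1 = 883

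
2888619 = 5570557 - 2681938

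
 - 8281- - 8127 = -154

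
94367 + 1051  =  95418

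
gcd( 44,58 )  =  2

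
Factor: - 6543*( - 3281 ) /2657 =21467583/2657 = 3^2*17^1 * 193^1*727^1*2657^( - 1 ) 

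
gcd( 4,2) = 2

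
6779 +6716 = 13495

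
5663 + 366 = 6029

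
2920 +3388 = 6308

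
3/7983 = 1/2661 = 0.00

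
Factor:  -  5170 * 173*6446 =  - 5765366860 = - 2^2*5^1* 11^2*47^1*173^1 * 293^1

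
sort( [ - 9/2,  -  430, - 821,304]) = [ - 821,  -  430, - 9/2,304 ] 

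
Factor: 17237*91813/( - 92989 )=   -  1582580681/92989=- 11^1*13^( - 1)*23^(  -  1 )*311^(-1)*1567^1*91813^1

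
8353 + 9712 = 18065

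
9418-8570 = 848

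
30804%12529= 5746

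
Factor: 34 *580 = 2^3 * 5^1*  17^1*29^1 =19720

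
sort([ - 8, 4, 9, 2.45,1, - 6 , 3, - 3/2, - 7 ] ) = [ - 8, -7, - 6, - 3/2,1,  2.45, 3, 4 , 9 ]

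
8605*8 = 68840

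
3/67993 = 3/67993   =  0.00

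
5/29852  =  5/29852 = 0.00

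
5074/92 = 55+ 7/46  =  55.15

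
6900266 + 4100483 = 11000749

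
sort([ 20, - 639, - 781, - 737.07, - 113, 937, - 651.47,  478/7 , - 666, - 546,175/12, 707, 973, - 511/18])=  [ - 781,-737.07, - 666,  -  651.47, - 639,  -  546,  -  113, - 511/18, 175/12,20, 478/7, 707,937, 973 ] 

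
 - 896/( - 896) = 1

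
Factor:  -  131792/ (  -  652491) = 2^4*3^(-2)*7^( -1 )*8237^1 * 10357^( - 1 )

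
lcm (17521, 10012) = 70084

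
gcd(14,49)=7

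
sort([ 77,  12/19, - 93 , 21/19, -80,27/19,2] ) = [ - 93, - 80,  12/19,21/19,27/19,2,77 ]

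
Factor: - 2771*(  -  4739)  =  13131769 = 7^1*17^1* 163^1 * 677^1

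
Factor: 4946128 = 2^4*11^1 * 157^1*179^1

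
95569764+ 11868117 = 107437881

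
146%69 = 8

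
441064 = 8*55133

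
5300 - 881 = 4419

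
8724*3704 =32313696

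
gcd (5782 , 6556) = 2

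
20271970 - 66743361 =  - 46471391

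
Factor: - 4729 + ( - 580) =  - 5309^1 = - 5309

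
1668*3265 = 5446020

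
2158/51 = 42 + 16/51 = 42.31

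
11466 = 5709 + 5757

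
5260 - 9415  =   - 4155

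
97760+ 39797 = 137557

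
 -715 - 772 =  - 1487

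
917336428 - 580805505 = 336530923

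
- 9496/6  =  -1583 + 1/3 = - 1582.67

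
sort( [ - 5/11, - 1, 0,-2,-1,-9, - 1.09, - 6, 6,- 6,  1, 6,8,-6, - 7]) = [ - 9,- 7 ,- 6,-6, - 6, - 2,-1.09, - 1, - 1 ,-5/11, 0, 1, 6,6,8 ] 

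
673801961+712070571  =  1385872532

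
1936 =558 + 1378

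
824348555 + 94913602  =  919262157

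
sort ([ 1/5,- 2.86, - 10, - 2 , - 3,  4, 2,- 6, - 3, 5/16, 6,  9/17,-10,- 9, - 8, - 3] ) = [ - 10, - 10 , - 9, - 8, - 6, - 3, - 3, - 3, - 2.86, - 2,1/5,5/16, 9/17, 2, 4, 6 ] 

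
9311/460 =20 + 111/460 = 20.24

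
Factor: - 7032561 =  - 3^1 * 2344187^1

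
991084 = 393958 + 597126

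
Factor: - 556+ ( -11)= - 3^4 *7^1 = - 567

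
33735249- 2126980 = 31608269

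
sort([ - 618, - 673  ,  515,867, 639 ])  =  [ - 673,-618,515,639,867]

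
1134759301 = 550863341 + 583895960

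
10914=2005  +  8909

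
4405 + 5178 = 9583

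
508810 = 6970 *73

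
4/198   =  2/99 = 0.02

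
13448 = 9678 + 3770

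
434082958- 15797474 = 418285484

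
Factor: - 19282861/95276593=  - 13^1*719^1* 2063^1* 3331^(-1)* 28603^ (  -  1) 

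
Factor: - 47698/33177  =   - 2^1*3^( - 1)*7^1*3407^1*11059^ (  -  1) 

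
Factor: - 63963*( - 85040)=5439413520 = 2^4*3^3*5^1*23^1*103^1* 1063^1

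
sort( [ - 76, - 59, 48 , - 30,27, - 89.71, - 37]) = [ - 89.71, - 76,-59 , - 37, - 30, 27,48]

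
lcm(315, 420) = 1260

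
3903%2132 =1771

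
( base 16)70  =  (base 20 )5c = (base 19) 5h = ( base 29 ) 3p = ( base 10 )112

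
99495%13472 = 5191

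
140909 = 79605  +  61304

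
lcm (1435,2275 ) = 93275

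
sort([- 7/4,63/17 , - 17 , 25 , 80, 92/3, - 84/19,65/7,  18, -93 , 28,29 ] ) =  [ - 93,  -  17 ,-84/19 , - 7/4 , 63/17,65/7, 18,25 , 28, 29, 92/3, 80]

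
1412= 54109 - 52697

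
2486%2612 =2486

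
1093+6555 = 7648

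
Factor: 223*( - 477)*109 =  - 3^2*53^1*109^1*223^1 = - 11594439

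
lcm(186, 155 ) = 930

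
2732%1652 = 1080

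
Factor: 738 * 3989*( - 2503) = - 2^1*3^2*41^1*2503^1*3989^1 = - 7368536646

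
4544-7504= -2960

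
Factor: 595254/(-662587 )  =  -2^1 * 3^1*11^1 * 19^(-1)*29^1*43^( - 1 )*311^1*811^( - 1 ) 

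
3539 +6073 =9612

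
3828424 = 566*6764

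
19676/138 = 9838/69 = 142.58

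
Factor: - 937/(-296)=2^(  -  3)*37^( - 1 )*937^1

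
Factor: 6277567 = 6277567^1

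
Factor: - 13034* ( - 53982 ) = 703601388  =  2^2* 3^2*7^3 *19^1 * 2999^1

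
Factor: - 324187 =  - 41^1 * 7907^1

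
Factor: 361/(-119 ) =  - 7^( - 1)*17^( - 1)*19^2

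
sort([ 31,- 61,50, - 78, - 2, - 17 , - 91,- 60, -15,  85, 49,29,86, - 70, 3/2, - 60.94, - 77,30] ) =[ - 91, - 78, - 77,  -  70,  -  61, - 60.94, - 60,- 17 , - 15, - 2, 3/2,29, 30,31, 49,50, 85 , 86]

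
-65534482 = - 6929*9458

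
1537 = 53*29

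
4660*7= 32620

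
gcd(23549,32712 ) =1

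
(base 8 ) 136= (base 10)94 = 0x5E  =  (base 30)34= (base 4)1132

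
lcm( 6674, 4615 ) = 433810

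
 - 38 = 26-64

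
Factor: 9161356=2^2 * 2290339^1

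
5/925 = 1/185 = 0.01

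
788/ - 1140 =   -  1 + 88/285 = -0.69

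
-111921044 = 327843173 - 439764217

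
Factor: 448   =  2^6 * 7^1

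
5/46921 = 5/46921 =0.00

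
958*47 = 45026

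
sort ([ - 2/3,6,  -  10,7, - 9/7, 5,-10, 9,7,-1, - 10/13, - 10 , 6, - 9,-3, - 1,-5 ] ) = [  -  10, - 10, - 10, - 9,- 5 , -3, - 9/7, - 1, - 1, - 10/13, - 2/3, 5, 6,6,7, 7, 9]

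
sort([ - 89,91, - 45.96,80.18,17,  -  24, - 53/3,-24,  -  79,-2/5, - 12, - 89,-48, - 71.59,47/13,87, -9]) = [ - 89,-89, - 79,  -  71.59,-48,-45.96, - 24, - 24 ,-53/3, - 12, - 9,-2/5  ,  47/13, 17,80.18,87,91]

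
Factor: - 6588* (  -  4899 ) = 32274612 = 2^2*3^4*23^1*61^1* 71^1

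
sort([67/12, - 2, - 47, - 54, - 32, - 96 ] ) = [ - 96, - 54, - 47, - 32, - 2,67/12 ]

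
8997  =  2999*3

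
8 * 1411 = 11288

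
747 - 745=2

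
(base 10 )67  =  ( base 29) 29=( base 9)74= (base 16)43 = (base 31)25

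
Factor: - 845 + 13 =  - 832 = - 2^6 * 13^1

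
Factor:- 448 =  - 2^6* 7^1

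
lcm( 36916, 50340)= 553740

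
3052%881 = 409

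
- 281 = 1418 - 1699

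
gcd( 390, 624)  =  78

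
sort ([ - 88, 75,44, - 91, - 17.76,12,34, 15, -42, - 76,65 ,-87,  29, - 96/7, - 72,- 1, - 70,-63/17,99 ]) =[ - 91,-88, - 87,  -  76, - 72  , - 70, - 42, - 17.76,-96/7, - 63/17, - 1,12, 15, 29, 34, 44,65,75, 99]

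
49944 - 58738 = - 8794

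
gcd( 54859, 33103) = 7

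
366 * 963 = 352458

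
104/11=9 + 5/11=9.45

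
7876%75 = 1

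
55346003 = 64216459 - 8870456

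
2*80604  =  161208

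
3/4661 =3/4661 =0.00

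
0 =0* 871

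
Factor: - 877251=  - 3^1*17^1 * 103^1*167^1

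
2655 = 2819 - 164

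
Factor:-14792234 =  -2^1*2399^1*3083^1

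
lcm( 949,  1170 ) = 85410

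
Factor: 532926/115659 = 2^1*3^1*139^1*181^ ( - 1 )  =  834/181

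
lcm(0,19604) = 0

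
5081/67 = 5081/67 =75.84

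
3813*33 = 125829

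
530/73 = 7 + 19/73 = 7.26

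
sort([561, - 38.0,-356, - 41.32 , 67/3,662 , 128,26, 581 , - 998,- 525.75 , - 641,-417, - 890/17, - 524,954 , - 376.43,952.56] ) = [ - 998,- 641, - 525.75, - 524, - 417,  -  376.43 , - 356, -890/17,-41.32,-38.0, 67/3, 26,128,561 , 581,662 , 952.56, 954] 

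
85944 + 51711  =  137655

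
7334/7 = 7334/7 =1047.71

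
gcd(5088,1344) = 96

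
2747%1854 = 893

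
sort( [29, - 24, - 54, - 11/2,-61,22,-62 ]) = [ - 62 , - 61, -54, - 24, - 11/2,22, 29] 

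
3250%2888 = 362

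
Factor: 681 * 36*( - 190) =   -  2^3*3^3*5^1*19^1*227^1 = - 4658040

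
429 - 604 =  - 175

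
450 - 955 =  - 505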